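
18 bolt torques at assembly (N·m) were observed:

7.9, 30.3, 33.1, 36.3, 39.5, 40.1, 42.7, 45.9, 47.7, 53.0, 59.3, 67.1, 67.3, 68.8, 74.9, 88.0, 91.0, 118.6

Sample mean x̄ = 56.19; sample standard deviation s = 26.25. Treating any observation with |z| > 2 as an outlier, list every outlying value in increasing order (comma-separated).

Cutoffs at x̄ ± 2s: 56.19 ± 2·26.25 = [3.69, 108.69].
118.6: z = 2.38, |z| > 2 → outlier.
Every other value lies within [3.69, 108.69].

118.6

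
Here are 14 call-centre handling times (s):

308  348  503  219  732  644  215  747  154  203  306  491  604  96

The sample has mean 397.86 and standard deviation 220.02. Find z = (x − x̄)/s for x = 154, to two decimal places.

-1.11

z = (154 − 397.86) / 220.02 = -1.11.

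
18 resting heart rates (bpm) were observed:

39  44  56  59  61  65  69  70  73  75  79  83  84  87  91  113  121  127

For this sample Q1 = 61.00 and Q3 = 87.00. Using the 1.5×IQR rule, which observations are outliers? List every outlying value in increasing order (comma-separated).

IQR = Q3 − Q1 = 87.00 − 61.00 = 26.00.
Lower fence = Q1 − 1.5·IQR = 61.00 − 39.00 = 22.00.
Upper fence = Q3 + 1.5·IQR = 87.00 + 39.00 = 126.00.
127 > 126.00 → outlier.
All remaining values lie within [22.00, 126.00].

127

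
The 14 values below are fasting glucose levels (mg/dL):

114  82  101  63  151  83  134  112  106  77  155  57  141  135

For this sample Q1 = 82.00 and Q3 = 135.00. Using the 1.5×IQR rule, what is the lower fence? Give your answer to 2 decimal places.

IQR = Q3 − Q1 = 135.00 − 82.00 = 53.00.
Lower fence = Q1 − 1.5·IQR = 82.00 − 79.50 = 2.50.
Upper fence = Q3 + 1.5·IQR = 135.00 + 79.50 = 214.50.

2.50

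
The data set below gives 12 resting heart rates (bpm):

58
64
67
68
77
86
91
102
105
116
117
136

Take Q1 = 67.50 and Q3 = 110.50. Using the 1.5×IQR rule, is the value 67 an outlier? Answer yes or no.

no

IQR = Q3 − Q1 = 110.50 − 67.50 = 43.00.
Lower fence = Q1 − 1.5·IQR = 67.50 − 64.50 = 3.00.
Upper fence = Q3 + 1.5·IQR = 110.50 + 64.50 = 175.00.
67 lies within [3.00, 175.00].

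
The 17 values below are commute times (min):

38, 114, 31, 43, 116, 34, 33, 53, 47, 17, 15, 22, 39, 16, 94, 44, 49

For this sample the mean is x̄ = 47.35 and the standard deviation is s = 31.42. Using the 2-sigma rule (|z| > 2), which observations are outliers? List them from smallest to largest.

114, 116

Cutoffs at x̄ ± 2s: 47.35 ± 2·31.42 = [-15.49, 110.19].
114: z = 2.12, |z| > 2 → outlier.
116: z = 2.18, |z| > 2 → outlier.
Every other value lies within [-15.49, 110.19].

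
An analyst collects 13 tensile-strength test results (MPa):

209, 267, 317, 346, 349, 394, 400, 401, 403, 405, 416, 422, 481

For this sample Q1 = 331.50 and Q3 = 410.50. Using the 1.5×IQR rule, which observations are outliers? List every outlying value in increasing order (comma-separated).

209

IQR = Q3 − Q1 = 410.50 − 331.50 = 79.00.
Lower fence = Q1 − 1.5·IQR = 331.50 − 118.50 = 213.00.
Upper fence = Q3 + 1.5·IQR = 410.50 + 118.50 = 529.00.
209 < 213.00 → outlier.
All remaining values lie within [213.00, 529.00].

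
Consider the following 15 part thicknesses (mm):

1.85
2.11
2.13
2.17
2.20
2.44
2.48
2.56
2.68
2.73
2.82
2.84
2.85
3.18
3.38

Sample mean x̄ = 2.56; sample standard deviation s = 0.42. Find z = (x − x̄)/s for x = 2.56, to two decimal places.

0.00

z = (2.56 − 2.56) / 0.42 = 0.00.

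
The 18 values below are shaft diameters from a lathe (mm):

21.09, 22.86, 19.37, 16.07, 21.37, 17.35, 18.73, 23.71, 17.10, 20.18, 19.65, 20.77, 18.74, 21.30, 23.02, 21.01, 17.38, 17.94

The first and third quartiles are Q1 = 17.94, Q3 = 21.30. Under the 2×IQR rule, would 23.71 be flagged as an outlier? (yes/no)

no

IQR = Q3 − Q1 = 21.30 − 17.94 = 3.36.
Lower fence = Q1 − 2·IQR = 17.94 − 6.72 = 11.22.
Upper fence = Q3 + 2·IQR = 21.30 + 6.72 = 28.02.
23.71 lies within [11.22, 28.02].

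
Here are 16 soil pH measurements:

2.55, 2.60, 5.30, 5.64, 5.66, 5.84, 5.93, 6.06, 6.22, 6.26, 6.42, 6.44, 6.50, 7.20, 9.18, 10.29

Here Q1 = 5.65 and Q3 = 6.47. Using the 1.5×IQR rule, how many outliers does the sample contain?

4

IQR = 0.82; fences at 5.65 − 1.23 = 4.42 and 6.47 + 1.23 = 7.70.
Outside the cutoffs: 2.55, 2.60, 9.18, 10.29.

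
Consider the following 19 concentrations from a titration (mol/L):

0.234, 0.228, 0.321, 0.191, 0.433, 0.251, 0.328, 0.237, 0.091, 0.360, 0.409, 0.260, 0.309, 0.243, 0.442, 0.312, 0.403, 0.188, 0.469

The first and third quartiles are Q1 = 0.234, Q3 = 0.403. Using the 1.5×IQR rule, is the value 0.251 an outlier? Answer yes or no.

no

IQR = Q3 − Q1 = 0.403 − 0.234 = 0.169.
Lower fence = Q1 − 1.5·IQR = 0.234 − 0.2535 = -0.0195.
Upper fence = Q3 + 1.5·IQR = 0.403 + 0.2535 = 0.6565.
0.251 lies within [-0.0195, 0.6565].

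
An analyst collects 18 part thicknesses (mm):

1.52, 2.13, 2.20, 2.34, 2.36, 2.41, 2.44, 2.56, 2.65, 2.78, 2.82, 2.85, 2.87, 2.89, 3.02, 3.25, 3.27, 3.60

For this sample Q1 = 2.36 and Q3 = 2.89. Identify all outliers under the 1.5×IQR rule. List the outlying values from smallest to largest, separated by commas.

1.52

IQR = Q3 − Q1 = 2.89 − 2.36 = 0.53.
Lower fence = Q1 − 1.5·IQR = 2.36 − 0.795 = 1.565.
Upper fence = Q3 + 1.5·IQR = 2.89 + 0.795 = 3.685.
1.52 < 1.565 → outlier.
All remaining values lie within [1.565, 3.685].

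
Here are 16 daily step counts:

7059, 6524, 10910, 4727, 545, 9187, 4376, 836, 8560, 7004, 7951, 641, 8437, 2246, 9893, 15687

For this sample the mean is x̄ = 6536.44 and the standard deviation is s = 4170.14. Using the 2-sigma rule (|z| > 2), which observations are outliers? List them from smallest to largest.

15687

Cutoffs at x̄ ± 2s: 6536.44 ± 2·4170.14 = [-1803.84, 14876.72].
15687: z = 2.19, |z| > 2 → outlier.
Every other value lies within [-1803.84, 14876.72].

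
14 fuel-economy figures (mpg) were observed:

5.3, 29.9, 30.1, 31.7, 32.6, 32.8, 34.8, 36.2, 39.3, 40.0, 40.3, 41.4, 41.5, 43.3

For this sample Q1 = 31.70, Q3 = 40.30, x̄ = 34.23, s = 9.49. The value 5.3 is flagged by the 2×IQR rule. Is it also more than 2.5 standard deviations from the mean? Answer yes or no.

yes

z = (5.3 − 34.23) / 9.49 = -3.05.
|z| = 3.05 > 2.5.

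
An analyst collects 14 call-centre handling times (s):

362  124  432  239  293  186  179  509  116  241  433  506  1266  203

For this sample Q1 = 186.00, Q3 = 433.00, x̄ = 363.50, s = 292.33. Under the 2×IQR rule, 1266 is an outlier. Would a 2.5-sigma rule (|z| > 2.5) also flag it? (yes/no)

yes

z = (1266 − 363.50) / 292.33 = 3.09.
|z| = 3.09 > 2.5.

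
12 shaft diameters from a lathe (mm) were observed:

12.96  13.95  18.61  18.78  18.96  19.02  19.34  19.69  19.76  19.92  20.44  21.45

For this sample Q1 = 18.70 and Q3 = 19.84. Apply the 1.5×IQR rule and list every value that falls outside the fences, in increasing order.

IQR = Q3 − Q1 = 19.84 − 18.70 = 1.14.
Lower fence = Q1 − 1.5·IQR = 18.70 − 1.71 = 16.99.
Upper fence = Q3 + 1.5·IQR = 19.84 + 1.71 = 21.55.
12.96 < 16.99 → outlier.
13.95 < 16.99 → outlier.
All remaining values lie within [16.99, 21.55].

12.96, 13.95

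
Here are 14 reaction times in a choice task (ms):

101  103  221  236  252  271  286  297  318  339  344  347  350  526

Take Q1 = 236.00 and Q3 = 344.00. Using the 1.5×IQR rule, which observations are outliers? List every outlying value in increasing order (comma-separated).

IQR = Q3 − Q1 = 344.00 − 236.00 = 108.00.
Lower fence = Q1 − 1.5·IQR = 236.00 − 162.00 = 74.00.
Upper fence = Q3 + 1.5·IQR = 344.00 + 162.00 = 506.00.
526 > 506.00 → outlier.
All remaining values lie within [74.00, 506.00].

526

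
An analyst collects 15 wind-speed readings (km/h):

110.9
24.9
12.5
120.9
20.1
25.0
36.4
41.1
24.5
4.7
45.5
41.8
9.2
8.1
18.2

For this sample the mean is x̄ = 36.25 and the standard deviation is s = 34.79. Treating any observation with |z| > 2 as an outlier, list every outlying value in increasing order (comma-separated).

Cutoffs at x̄ ± 2s: 36.25 ± 2·34.79 = [-33.33, 105.83].
110.9: z = 2.15, |z| > 2 → outlier.
120.9: z = 2.43, |z| > 2 → outlier.
Every other value lies within [-33.33, 105.83].

110.9, 120.9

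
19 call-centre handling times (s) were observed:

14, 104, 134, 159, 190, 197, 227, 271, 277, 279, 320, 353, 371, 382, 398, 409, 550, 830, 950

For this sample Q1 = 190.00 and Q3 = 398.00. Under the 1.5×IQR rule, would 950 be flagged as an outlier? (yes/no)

yes

IQR = Q3 − Q1 = 398.00 − 190.00 = 208.00.
Lower fence = Q1 − 1.5·IQR = 190.00 − 312.00 = -122.00.
Upper fence = Q3 + 1.5·IQR = 398.00 + 312.00 = 710.00.
950 lies above the upper fence.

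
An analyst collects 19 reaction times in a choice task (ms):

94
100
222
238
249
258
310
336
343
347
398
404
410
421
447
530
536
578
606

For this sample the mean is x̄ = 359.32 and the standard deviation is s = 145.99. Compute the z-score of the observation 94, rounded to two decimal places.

z = (94 − 359.32) / 145.99 = -1.82.

-1.82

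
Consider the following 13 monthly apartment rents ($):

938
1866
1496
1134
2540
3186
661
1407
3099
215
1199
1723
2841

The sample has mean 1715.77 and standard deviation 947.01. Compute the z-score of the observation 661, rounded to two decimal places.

z = (661 − 1715.77) / 947.01 = -1.11.

-1.11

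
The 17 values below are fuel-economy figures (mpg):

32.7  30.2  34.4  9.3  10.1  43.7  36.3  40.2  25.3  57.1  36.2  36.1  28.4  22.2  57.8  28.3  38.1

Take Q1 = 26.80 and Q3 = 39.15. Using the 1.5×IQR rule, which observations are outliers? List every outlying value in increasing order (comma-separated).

IQR = Q3 − Q1 = 39.15 − 26.80 = 12.35.
Lower fence = Q1 − 1.5·IQR = 26.80 − 18.525 = 8.275.
Upper fence = Q3 + 1.5·IQR = 39.15 + 18.525 = 57.675.
57.8 > 57.675 → outlier.
All remaining values lie within [8.275, 57.675].

57.8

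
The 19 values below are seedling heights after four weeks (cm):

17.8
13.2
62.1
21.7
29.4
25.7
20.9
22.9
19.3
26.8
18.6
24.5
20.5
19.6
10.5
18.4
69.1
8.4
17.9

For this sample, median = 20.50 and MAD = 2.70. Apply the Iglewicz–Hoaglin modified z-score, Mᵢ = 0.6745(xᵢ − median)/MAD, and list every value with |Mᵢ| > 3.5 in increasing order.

|Mᵢ| > 3.5 ⇔ |xᵢ − 20.50| > 3.5·2.70/0.6745 = 14.01.
So outliers lie outside [6.49, 34.51].
62.1: M = 10.39 → outlier.
69.1: M = 12.14 → outlier.

62.1, 69.1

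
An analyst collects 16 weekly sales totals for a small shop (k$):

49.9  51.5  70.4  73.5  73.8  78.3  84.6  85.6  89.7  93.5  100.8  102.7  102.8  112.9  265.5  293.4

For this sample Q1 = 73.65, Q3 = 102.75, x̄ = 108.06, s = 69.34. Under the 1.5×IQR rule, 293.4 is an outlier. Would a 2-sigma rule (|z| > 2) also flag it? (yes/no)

z = (293.4 − 108.06) / 69.34 = 2.67.
|z| = 2.67 > 2.

yes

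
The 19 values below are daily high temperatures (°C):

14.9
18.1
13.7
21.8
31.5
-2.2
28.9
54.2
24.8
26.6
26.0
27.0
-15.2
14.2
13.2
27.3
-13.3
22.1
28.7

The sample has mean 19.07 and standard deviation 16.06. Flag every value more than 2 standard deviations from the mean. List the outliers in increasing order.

-15.2, -13.3, 54.2

Cutoffs at x̄ ± 2s: 19.07 ± 2·16.06 = [-13.05, 51.19].
-15.2: z = -2.13, |z| > 2 → outlier.
-13.3: z = -2.02, |z| > 2 → outlier.
54.2: z = 2.19, |z| > 2 → outlier.
Every other value lies within [-13.05, 51.19].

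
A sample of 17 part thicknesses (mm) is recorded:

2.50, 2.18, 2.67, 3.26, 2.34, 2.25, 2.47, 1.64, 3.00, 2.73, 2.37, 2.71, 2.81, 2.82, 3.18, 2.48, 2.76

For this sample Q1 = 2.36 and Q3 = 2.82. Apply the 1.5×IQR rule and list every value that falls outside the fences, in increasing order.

1.64

IQR = Q3 − Q1 = 2.82 − 2.36 = 0.46.
Lower fence = Q1 − 1.5·IQR = 2.36 − 0.69 = 1.67.
Upper fence = Q3 + 1.5·IQR = 2.82 + 0.69 = 3.51.
1.64 < 1.67 → outlier.
All remaining values lie within [1.67, 3.51].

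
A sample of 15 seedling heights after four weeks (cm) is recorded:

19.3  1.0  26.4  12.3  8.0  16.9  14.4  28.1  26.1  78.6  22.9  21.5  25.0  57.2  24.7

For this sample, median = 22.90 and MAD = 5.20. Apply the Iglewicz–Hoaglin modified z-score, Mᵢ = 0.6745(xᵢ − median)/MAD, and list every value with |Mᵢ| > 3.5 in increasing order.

|Mᵢ| > 3.5 ⇔ |xᵢ − 22.90| > 3.5·5.20/0.6745 = 26.98.
So outliers lie outside [-4.08, 49.88].
57.2: M = 4.45 → outlier.
78.6: M = 7.22 → outlier.

57.2, 78.6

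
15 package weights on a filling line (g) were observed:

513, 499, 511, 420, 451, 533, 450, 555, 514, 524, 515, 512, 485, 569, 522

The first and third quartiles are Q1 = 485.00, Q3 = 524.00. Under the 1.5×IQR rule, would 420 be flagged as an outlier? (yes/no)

yes

IQR = Q3 − Q1 = 524.00 − 485.00 = 39.00.
Lower fence = Q1 − 1.5·IQR = 485.00 − 58.50 = 426.50.
Upper fence = Q3 + 1.5·IQR = 524.00 + 58.50 = 582.50.
420 lies below the lower fence.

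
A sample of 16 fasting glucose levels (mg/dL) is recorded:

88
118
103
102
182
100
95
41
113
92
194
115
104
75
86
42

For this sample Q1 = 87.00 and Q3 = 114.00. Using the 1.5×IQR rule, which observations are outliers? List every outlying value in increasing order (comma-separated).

IQR = Q3 − Q1 = 114.00 − 87.00 = 27.00.
Lower fence = Q1 − 1.5·IQR = 87.00 − 40.50 = 46.50.
Upper fence = Q3 + 1.5·IQR = 114.00 + 40.50 = 154.50.
41 < 46.50 → outlier.
42 < 46.50 → outlier.
182 > 154.50 → outlier.
194 > 154.50 → outlier.
All remaining values lie within [46.50, 154.50].

41, 42, 182, 194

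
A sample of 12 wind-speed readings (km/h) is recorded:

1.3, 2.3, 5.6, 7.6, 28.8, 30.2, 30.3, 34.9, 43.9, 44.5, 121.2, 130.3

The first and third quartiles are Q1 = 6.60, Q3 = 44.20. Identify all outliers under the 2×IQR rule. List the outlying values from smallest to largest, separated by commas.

121.2, 130.3

IQR = Q3 − Q1 = 44.20 − 6.60 = 37.60.
Lower fence = Q1 − 2·IQR = 6.60 − 75.20 = -68.60.
Upper fence = Q3 + 2·IQR = 44.20 + 75.20 = 119.40.
121.2 > 119.40 → outlier.
130.3 > 119.40 → outlier.
All remaining values lie within [-68.60, 119.40].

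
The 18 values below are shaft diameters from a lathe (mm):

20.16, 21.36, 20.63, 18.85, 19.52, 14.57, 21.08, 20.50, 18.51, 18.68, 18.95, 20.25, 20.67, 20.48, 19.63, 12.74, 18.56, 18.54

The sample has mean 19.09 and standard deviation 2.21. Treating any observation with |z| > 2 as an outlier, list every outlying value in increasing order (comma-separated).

Cutoffs at x̄ ± 2s: 19.09 ± 2·2.21 = [14.67, 23.51].
12.74: z = -2.87, |z| > 2 → outlier.
14.57: z = -2.05, |z| > 2 → outlier.
Every other value lies within [14.67, 23.51].

12.74, 14.57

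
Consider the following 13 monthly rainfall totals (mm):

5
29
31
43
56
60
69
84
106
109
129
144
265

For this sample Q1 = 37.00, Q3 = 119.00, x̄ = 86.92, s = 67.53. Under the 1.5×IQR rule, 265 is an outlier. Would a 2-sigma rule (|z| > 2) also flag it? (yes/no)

z = (265 − 86.92) / 67.53 = 2.64.
|z| = 2.64 > 2.

yes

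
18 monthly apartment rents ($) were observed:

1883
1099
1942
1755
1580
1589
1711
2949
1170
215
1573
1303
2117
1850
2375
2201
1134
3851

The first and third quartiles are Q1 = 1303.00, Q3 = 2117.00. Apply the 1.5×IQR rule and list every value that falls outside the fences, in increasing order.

IQR = Q3 − Q1 = 2117.00 − 1303.00 = 814.00.
Lower fence = Q1 − 1.5·IQR = 1303.00 − 1221.00 = 82.00.
Upper fence = Q3 + 1.5·IQR = 2117.00 + 1221.00 = 3338.00.
3851 > 3338.00 → outlier.
All remaining values lie within [82.00, 3338.00].

3851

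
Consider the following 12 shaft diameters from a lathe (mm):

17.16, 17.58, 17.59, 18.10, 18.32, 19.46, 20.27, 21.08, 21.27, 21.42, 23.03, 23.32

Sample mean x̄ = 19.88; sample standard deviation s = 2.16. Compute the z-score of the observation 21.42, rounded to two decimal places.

0.71

z = (21.42 − 19.88) / 2.16 = 0.71.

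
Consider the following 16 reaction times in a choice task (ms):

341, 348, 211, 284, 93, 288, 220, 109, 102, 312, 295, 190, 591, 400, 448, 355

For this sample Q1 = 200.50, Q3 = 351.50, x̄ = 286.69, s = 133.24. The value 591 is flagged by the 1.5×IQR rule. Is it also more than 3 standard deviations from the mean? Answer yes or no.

no

z = (591 − 286.69) / 133.24 = 2.28.
|z| = 2.28 ≤ 3.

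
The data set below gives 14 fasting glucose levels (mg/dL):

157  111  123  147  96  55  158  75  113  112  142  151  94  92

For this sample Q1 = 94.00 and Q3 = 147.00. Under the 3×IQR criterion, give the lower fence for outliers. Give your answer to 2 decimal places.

-65.00

IQR = Q3 − Q1 = 147.00 − 94.00 = 53.00.
Lower fence = Q1 − 3·IQR = 94.00 − 159.00 = -65.00.
Upper fence = Q3 + 3·IQR = 147.00 + 159.00 = 306.00.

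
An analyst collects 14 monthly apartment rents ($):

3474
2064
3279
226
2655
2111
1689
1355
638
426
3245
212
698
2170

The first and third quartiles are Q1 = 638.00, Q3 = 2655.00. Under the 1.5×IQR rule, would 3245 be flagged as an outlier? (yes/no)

no

IQR = Q3 − Q1 = 2655.00 − 638.00 = 2017.00.
Lower fence = Q1 − 1.5·IQR = 638.00 − 3025.50 = -2387.50.
Upper fence = Q3 + 1.5·IQR = 2655.00 + 3025.50 = 5680.50.
3245 lies within [-2387.50, 5680.50].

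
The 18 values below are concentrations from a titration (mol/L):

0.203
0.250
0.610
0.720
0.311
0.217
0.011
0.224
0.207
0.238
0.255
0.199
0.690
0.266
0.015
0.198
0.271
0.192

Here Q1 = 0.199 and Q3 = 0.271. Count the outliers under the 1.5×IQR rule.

IQR = 0.072; fences at 0.199 − 0.108 = 0.091 and 0.271 + 0.108 = 0.379.
Outside the cutoffs: 0.011, 0.015, 0.610, 0.690, 0.720.

5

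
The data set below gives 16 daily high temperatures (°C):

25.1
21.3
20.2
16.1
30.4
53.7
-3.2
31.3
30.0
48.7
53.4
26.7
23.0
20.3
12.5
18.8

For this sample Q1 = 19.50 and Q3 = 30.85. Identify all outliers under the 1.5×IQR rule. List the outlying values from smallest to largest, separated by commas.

IQR = Q3 − Q1 = 30.85 − 19.50 = 11.35.
Lower fence = Q1 − 1.5·IQR = 19.50 − 17.025 = 2.475.
Upper fence = Q3 + 1.5·IQR = 30.85 + 17.025 = 47.875.
-3.2 < 2.475 → outlier.
48.7 > 47.875 → outlier.
53.4 > 47.875 → outlier.
53.7 > 47.875 → outlier.
All remaining values lie within [2.475, 47.875].

-3.2, 48.7, 53.4, 53.7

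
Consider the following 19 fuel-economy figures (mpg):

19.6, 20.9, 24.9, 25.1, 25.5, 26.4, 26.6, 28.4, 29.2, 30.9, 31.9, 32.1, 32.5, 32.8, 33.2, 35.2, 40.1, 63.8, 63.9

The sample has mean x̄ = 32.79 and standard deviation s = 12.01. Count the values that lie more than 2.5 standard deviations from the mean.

2

Cutoffs: x̄ ± 2.5s = [2.765, 62.815].
Outside the cutoffs: 63.8, 63.9.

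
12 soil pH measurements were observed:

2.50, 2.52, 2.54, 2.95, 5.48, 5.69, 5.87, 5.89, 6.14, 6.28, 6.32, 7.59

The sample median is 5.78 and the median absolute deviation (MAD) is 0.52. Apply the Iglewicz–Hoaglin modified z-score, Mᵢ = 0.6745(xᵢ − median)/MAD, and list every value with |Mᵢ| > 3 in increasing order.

|Mᵢ| > 3 ⇔ |xᵢ − 5.78| > 3·0.52/0.6745 = 2.31.
So outliers lie outside [3.47, 8.09].
2.50: M = -4.25 → outlier.
2.52: M = -4.23 → outlier.
2.54: M = -4.20 → outlier.
2.95: M = -3.67 → outlier.

2.50, 2.52, 2.54, 2.95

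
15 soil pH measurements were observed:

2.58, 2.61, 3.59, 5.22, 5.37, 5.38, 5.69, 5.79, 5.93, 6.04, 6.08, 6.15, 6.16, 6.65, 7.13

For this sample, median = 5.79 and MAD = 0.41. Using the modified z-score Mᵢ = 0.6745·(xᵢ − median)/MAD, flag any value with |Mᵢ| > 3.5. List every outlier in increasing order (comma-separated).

|Mᵢ| > 3.5 ⇔ |xᵢ − 5.79| > 3.5·0.41/0.6745 = 2.13.
So outliers lie outside [3.66, 7.92].
2.58: M = -5.28 → outlier.
2.61: M = -5.23 → outlier.
3.59: M = -3.62 → outlier.

2.58, 2.61, 3.59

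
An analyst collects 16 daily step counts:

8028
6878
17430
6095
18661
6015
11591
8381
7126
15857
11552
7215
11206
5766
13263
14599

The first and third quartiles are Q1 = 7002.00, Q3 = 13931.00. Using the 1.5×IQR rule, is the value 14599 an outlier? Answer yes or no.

no

IQR = Q3 − Q1 = 13931.00 − 7002.00 = 6929.00.
Lower fence = Q1 − 1.5·IQR = 7002.00 − 10393.50 = -3391.50.
Upper fence = Q3 + 1.5·IQR = 13931.00 + 10393.50 = 24324.50.
14599 lies within [-3391.50, 24324.50].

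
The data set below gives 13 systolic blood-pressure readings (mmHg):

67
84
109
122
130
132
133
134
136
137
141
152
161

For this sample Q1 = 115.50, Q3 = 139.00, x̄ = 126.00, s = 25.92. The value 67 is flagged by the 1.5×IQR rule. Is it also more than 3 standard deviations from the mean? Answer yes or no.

z = (67 − 126.00) / 25.92 = -2.28.
|z| = 2.28 ≤ 3.

no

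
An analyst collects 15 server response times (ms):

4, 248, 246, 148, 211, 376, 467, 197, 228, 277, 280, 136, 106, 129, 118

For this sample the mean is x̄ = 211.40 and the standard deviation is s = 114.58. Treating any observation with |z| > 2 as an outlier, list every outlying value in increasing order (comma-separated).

467

Cutoffs at x̄ ± 2s: 211.40 ± 2·114.58 = [-17.76, 440.56].
467: z = 2.23, |z| > 2 → outlier.
Every other value lies within [-17.76, 440.56].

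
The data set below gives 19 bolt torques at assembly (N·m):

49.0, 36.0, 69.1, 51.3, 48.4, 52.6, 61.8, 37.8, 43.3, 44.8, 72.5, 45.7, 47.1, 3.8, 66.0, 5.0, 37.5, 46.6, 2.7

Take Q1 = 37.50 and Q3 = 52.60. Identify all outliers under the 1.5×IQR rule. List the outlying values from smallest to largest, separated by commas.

IQR = Q3 − Q1 = 52.60 − 37.50 = 15.10.
Lower fence = Q1 − 1.5·IQR = 37.50 − 22.65 = 14.85.
Upper fence = Q3 + 1.5·IQR = 52.60 + 22.65 = 75.25.
2.7 < 14.85 → outlier.
3.8 < 14.85 → outlier.
5.0 < 14.85 → outlier.
All remaining values lie within [14.85, 75.25].

2.7, 3.8, 5.0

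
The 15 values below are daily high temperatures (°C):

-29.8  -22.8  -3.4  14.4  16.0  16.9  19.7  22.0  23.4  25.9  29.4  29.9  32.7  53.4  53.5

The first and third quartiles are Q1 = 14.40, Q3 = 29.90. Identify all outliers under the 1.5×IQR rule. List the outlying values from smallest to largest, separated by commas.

IQR = Q3 − Q1 = 29.90 − 14.40 = 15.50.
Lower fence = Q1 − 1.5·IQR = 14.40 − 23.25 = -8.85.
Upper fence = Q3 + 1.5·IQR = 29.90 + 23.25 = 53.15.
-29.8 < -8.85 → outlier.
-22.8 < -8.85 → outlier.
53.4 > 53.15 → outlier.
53.5 > 53.15 → outlier.
All remaining values lie within [-8.85, 53.15].

-29.8, -22.8, 53.4, 53.5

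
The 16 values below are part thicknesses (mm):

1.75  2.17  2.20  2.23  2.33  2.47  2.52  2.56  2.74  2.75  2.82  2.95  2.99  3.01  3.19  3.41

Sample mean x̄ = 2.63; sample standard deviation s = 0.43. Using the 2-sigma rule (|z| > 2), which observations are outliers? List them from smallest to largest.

1.75

Cutoffs at x̄ ± 2s: 2.63 ± 2·0.43 = [1.77, 3.49].
1.75: z = -2.05, |z| > 2 → outlier.
Every other value lies within [1.77, 3.49].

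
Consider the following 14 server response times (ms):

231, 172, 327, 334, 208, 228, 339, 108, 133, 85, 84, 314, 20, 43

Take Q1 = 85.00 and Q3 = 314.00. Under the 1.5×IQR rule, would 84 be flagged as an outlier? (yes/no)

no

IQR = Q3 − Q1 = 314.00 − 85.00 = 229.00.
Lower fence = Q1 − 1.5·IQR = 85.00 − 343.50 = -258.50.
Upper fence = Q3 + 1.5·IQR = 314.00 + 343.50 = 657.50.
84 lies within [-258.50, 657.50].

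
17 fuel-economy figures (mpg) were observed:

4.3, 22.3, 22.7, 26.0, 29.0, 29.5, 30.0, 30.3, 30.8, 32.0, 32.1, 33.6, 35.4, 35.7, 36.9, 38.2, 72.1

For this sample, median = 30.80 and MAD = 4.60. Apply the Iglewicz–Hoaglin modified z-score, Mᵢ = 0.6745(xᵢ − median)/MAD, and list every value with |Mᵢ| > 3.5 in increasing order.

|Mᵢ| > 3.5 ⇔ |xᵢ − 30.80| > 3.5·4.60/0.6745 = 23.87.
So outliers lie outside [6.93, 54.67].
4.3: M = -3.89 → outlier.
72.1: M = 6.06 → outlier.

4.3, 72.1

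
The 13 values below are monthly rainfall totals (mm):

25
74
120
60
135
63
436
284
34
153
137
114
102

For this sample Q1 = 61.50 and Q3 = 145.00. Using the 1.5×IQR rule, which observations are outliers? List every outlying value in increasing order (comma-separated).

IQR = Q3 − Q1 = 145.00 − 61.50 = 83.50.
Lower fence = Q1 − 1.5·IQR = 61.50 − 125.25 = -63.75.
Upper fence = Q3 + 1.5·IQR = 145.00 + 125.25 = 270.25.
284 > 270.25 → outlier.
436 > 270.25 → outlier.
All remaining values lie within [-63.75, 270.25].

284, 436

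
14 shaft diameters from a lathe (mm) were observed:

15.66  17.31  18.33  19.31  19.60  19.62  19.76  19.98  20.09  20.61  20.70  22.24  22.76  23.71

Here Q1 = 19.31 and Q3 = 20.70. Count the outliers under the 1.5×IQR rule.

2

IQR = 1.39; fences at 19.31 − 2.085 = 17.225 and 20.70 + 2.085 = 22.785.
Outside the cutoffs: 15.66, 23.71.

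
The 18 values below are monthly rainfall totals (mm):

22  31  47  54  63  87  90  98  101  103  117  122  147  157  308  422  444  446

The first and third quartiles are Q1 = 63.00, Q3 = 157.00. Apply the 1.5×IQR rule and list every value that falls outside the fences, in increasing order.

308, 422, 444, 446

IQR = Q3 − Q1 = 157.00 − 63.00 = 94.00.
Lower fence = Q1 − 1.5·IQR = 63.00 − 141.00 = -78.00.
Upper fence = Q3 + 1.5·IQR = 157.00 + 141.00 = 298.00.
308 > 298.00 → outlier.
422 > 298.00 → outlier.
444 > 298.00 → outlier.
446 > 298.00 → outlier.
All remaining values lie within [-78.00, 298.00].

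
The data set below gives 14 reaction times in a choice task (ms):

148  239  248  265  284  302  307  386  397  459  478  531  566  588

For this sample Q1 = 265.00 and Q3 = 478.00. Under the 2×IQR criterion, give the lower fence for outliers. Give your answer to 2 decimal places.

IQR = Q3 − Q1 = 478.00 − 265.00 = 213.00.
Lower fence = Q1 − 2·IQR = 265.00 − 426.00 = -161.00.
Upper fence = Q3 + 2·IQR = 478.00 + 426.00 = 904.00.

-161.00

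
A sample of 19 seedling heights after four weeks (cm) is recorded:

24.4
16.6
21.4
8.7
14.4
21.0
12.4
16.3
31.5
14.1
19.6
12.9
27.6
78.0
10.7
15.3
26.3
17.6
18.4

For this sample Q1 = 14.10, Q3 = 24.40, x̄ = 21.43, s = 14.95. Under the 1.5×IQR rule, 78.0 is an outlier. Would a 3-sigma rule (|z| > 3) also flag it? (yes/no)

z = (78.0 − 21.43) / 14.95 = 3.78.
|z| = 3.78 > 3.

yes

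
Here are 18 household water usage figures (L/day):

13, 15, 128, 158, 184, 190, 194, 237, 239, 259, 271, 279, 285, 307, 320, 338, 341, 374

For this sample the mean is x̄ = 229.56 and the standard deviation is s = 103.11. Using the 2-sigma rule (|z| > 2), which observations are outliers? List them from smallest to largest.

13, 15

Cutoffs at x̄ ± 2s: 229.56 ± 2·103.11 = [23.34, 435.78].
13: z = -2.10, |z| > 2 → outlier.
15: z = -2.08, |z| > 2 → outlier.
Every other value lies within [23.34, 435.78].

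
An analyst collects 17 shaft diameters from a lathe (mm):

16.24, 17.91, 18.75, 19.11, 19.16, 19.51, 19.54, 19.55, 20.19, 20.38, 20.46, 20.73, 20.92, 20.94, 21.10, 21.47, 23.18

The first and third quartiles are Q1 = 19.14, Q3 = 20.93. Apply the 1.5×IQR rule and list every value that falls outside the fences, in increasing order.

IQR = Q3 − Q1 = 20.93 − 19.14 = 1.79.
Lower fence = Q1 − 1.5·IQR = 19.14 − 2.685 = 16.455.
Upper fence = Q3 + 1.5·IQR = 20.93 + 2.685 = 23.615.
16.24 < 16.455 → outlier.
All remaining values lie within [16.455, 23.615].

16.24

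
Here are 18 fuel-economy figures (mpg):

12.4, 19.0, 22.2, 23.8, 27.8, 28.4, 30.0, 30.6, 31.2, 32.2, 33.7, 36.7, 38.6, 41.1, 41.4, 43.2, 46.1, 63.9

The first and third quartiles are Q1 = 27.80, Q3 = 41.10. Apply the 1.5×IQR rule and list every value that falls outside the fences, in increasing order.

IQR = Q3 − Q1 = 41.10 − 27.80 = 13.30.
Lower fence = Q1 − 1.5·IQR = 27.80 − 19.95 = 7.85.
Upper fence = Q3 + 1.5·IQR = 41.10 + 19.95 = 61.05.
63.9 > 61.05 → outlier.
All remaining values lie within [7.85, 61.05].

63.9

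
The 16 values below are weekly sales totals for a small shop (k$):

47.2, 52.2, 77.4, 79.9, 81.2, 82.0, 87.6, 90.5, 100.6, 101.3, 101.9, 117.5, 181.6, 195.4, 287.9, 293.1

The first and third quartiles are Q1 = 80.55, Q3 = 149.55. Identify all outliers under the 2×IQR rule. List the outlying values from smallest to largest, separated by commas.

IQR = Q3 − Q1 = 149.55 − 80.55 = 69.00.
Lower fence = Q1 − 2·IQR = 80.55 − 138.00 = -57.45.
Upper fence = Q3 + 2·IQR = 149.55 + 138.00 = 287.55.
287.9 > 287.55 → outlier.
293.1 > 287.55 → outlier.
All remaining values lie within [-57.45, 287.55].

287.9, 293.1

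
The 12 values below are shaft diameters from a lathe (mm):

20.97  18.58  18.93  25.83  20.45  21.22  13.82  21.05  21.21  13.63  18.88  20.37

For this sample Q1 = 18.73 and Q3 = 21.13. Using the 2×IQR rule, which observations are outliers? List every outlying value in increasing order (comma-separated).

13.63, 13.82

IQR = Q3 − Q1 = 21.13 − 18.73 = 2.40.
Lower fence = Q1 − 2·IQR = 18.73 − 4.80 = 13.93.
Upper fence = Q3 + 2·IQR = 21.13 + 4.80 = 25.93.
13.63 < 13.93 → outlier.
13.82 < 13.93 → outlier.
All remaining values lie within [13.93, 25.93].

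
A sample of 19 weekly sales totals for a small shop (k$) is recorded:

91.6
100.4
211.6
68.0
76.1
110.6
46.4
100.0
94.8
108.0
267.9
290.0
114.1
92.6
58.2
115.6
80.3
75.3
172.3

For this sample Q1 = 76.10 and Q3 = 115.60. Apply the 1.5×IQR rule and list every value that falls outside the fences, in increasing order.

IQR = Q3 − Q1 = 115.60 − 76.10 = 39.50.
Lower fence = Q1 − 1.5·IQR = 76.10 − 59.25 = 16.85.
Upper fence = Q3 + 1.5·IQR = 115.60 + 59.25 = 174.85.
211.6 > 174.85 → outlier.
267.9 > 174.85 → outlier.
290.0 > 174.85 → outlier.
All remaining values lie within [16.85, 174.85].

211.6, 267.9, 290.0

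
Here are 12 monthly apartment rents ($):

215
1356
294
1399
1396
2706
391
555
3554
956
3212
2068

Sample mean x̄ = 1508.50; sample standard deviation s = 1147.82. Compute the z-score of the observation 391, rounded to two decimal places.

z = (391 − 1508.50) / 1147.82 = -0.97.

-0.97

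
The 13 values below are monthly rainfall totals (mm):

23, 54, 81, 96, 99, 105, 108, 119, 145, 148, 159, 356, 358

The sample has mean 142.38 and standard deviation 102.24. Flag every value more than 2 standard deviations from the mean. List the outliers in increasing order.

Cutoffs at x̄ ± 2s: 142.38 ± 2·102.24 = [-62.10, 346.86].
356: z = 2.09, |z| > 2 → outlier.
358: z = 2.11, |z| > 2 → outlier.
Every other value lies within [-62.10, 346.86].

356, 358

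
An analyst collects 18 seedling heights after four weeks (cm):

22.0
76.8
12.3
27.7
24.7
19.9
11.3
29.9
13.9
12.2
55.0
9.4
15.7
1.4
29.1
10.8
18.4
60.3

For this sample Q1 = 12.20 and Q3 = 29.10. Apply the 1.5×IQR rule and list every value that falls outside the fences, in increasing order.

55.0, 60.3, 76.8

IQR = Q3 − Q1 = 29.10 − 12.20 = 16.90.
Lower fence = Q1 − 1.5·IQR = 12.20 − 25.35 = -13.15.
Upper fence = Q3 + 1.5·IQR = 29.10 + 25.35 = 54.45.
55.0 > 54.45 → outlier.
60.3 > 54.45 → outlier.
76.8 > 54.45 → outlier.
All remaining values lie within [-13.15, 54.45].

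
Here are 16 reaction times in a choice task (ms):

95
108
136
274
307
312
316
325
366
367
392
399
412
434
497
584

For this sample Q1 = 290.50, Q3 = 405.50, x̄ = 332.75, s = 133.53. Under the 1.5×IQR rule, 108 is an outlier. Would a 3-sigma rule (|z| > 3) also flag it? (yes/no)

no

z = (108 − 332.75) / 133.53 = -1.68.
|z| = 1.68 ≤ 3.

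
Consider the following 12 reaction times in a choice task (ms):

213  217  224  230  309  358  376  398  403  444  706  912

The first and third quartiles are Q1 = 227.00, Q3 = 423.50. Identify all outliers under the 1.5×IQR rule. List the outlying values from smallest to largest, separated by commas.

912

IQR = Q3 − Q1 = 423.50 − 227.00 = 196.50.
Lower fence = Q1 − 1.5·IQR = 227.00 − 294.75 = -67.75.
Upper fence = Q3 + 1.5·IQR = 423.50 + 294.75 = 718.25.
912 > 718.25 → outlier.
All remaining values lie within [-67.75, 718.25].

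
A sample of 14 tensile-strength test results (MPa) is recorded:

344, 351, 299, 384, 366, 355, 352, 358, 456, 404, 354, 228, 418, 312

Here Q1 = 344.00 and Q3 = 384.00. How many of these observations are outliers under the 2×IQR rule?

1

IQR = 40.00; fences at 344.00 − 80.00 = 264.00 and 384.00 + 80.00 = 464.00.
Outside the cutoffs: 228.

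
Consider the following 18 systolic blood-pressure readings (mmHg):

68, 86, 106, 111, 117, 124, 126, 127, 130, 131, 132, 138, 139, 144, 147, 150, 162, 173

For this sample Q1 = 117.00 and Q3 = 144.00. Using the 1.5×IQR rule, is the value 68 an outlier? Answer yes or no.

yes

IQR = Q3 − Q1 = 144.00 − 117.00 = 27.00.
Lower fence = Q1 − 1.5·IQR = 117.00 − 40.50 = 76.50.
Upper fence = Q3 + 1.5·IQR = 144.00 + 40.50 = 184.50.
68 lies below the lower fence.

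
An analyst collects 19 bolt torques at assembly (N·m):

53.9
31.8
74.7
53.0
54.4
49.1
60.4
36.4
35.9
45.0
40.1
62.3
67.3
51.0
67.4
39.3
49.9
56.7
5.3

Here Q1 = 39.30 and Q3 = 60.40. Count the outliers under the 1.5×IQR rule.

1

IQR = 21.10; fences at 39.30 − 31.65 = 7.65 and 60.40 + 31.65 = 92.05.
Outside the cutoffs: 5.3.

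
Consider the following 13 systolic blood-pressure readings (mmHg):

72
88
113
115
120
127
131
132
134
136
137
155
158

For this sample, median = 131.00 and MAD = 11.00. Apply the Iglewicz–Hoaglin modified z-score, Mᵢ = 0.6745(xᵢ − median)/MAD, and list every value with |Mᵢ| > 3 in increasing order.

|Mᵢ| > 3 ⇔ |xᵢ − 131.00| > 3·11.00/0.6745 = 48.93.
So outliers lie outside [82.07, 179.93].
72: M = -3.62 → outlier.

72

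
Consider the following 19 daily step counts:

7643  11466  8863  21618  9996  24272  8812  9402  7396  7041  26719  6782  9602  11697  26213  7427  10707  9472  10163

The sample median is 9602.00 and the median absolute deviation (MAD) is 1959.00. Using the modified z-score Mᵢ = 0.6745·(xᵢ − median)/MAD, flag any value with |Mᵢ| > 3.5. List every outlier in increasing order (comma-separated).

|Mᵢ| > 3.5 ⇔ |xᵢ − 9602.00| > 3.5·1959.00/0.6745 = 10165.31.
So outliers lie outside [-563.31, 19767.31].
21618: M = 4.14 → outlier.
24272: M = 5.05 → outlier.
26213: M = 5.72 → outlier.
26719: M = 5.89 → outlier.

21618, 24272, 26213, 26719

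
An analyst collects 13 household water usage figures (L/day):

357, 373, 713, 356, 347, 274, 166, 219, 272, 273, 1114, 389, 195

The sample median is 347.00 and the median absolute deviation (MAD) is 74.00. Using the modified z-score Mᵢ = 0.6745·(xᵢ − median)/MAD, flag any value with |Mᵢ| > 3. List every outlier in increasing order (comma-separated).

|Mᵢ| > 3 ⇔ |xᵢ − 347.00| > 3·74.00/0.6745 = 329.13.
So outliers lie outside [17.87, 676.13].
713: M = 3.34 → outlier.
1114: M = 6.99 → outlier.

713, 1114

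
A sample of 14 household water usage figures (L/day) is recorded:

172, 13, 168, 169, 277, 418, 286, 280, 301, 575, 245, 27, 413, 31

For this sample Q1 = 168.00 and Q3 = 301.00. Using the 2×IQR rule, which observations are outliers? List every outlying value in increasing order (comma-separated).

IQR = Q3 − Q1 = 301.00 − 168.00 = 133.00.
Lower fence = Q1 − 2·IQR = 168.00 − 266.00 = -98.00.
Upper fence = Q3 + 2·IQR = 301.00 + 266.00 = 567.00.
575 > 567.00 → outlier.
All remaining values lie within [-98.00, 567.00].

575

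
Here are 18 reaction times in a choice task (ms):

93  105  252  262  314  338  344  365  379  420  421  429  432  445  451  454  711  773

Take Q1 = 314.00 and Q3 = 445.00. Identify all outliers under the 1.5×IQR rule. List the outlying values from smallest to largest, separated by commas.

IQR = Q3 − Q1 = 445.00 − 314.00 = 131.00.
Lower fence = Q1 − 1.5·IQR = 314.00 − 196.50 = 117.50.
Upper fence = Q3 + 1.5·IQR = 445.00 + 196.50 = 641.50.
93 < 117.50 → outlier.
105 < 117.50 → outlier.
711 > 641.50 → outlier.
773 > 641.50 → outlier.
All remaining values lie within [117.50, 641.50].

93, 105, 711, 773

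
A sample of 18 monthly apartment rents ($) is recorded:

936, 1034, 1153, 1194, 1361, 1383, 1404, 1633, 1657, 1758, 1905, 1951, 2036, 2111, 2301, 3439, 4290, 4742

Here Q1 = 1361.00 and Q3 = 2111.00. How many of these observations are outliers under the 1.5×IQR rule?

3

IQR = 750.00; fences at 1361.00 − 1125.00 = 236.00 and 2111.00 + 1125.00 = 3236.00.
Outside the cutoffs: 3439, 4290, 4742.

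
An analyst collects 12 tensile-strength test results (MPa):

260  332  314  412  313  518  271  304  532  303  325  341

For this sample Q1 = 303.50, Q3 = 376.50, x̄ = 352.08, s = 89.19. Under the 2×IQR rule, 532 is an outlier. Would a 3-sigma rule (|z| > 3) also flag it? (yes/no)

no

z = (532 − 352.08) / 89.19 = 2.02.
|z| = 2.02 ≤ 3.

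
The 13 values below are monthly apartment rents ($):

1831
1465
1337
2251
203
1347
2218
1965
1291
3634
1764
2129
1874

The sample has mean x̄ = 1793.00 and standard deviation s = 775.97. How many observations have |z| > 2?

2

Cutoffs: x̄ ± 2s = [241.06, 3344.94].
Outside the cutoffs: 203, 3634.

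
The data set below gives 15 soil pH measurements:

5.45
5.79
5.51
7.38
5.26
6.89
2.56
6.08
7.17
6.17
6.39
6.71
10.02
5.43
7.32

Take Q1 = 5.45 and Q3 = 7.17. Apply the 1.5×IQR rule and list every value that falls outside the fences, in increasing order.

2.56, 10.02

IQR = Q3 − Q1 = 7.17 − 5.45 = 1.72.
Lower fence = Q1 − 1.5·IQR = 5.45 − 2.58 = 2.87.
Upper fence = Q3 + 1.5·IQR = 7.17 + 2.58 = 9.75.
2.56 < 2.87 → outlier.
10.02 > 9.75 → outlier.
All remaining values lie within [2.87, 9.75].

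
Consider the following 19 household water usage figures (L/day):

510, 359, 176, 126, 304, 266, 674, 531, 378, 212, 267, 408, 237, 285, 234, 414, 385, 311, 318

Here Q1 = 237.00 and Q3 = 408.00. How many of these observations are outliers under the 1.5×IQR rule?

1

IQR = 171.00; fences at 237.00 − 256.50 = -19.50 and 408.00 + 256.50 = 664.50.
Outside the cutoffs: 674.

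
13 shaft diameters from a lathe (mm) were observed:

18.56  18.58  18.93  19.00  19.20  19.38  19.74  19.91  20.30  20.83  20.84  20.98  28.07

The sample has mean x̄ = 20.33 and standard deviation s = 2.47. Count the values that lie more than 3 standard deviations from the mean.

Cutoffs: x̄ ± 3s = [12.92, 27.74].
Outside the cutoffs: 28.07.

1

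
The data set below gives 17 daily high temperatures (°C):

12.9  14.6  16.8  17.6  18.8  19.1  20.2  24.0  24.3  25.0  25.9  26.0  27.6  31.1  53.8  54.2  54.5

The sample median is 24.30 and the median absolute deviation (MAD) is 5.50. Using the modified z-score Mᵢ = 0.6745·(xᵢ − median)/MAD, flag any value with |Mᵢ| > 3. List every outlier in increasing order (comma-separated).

53.8, 54.2, 54.5

|Mᵢ| > 3 ⇔ |xᵢ − 24.30| > 3·5.50/0.6745 = 24.46.
So outliers lie outside [-0.16, 48.76].
53.8: M = 3.62 → outlier.
54.2: M = 3.67 → outlier.
54.5: M = 3.70 → outlier.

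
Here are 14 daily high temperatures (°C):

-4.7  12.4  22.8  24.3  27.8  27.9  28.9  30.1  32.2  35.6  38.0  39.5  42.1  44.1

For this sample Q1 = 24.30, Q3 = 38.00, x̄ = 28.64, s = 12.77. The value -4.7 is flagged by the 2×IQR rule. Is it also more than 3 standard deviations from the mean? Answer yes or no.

no

z = (-4.7 − 28.64) / 12.77 = -2.61.
|z| = 2.61 ≤ 3.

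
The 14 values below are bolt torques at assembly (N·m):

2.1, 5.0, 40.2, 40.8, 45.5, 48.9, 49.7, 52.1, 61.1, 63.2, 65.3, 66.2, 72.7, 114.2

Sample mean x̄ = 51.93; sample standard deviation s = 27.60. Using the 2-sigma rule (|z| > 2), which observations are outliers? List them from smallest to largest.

114.2

Cutoffs at x̄ ± 2s: 51.93 ± 2·27.60 = [-3.27, 107.13].
114.2: z = 2.26, |z| > 2 → outlier.
Every other value lies within [-3.27, 107.13].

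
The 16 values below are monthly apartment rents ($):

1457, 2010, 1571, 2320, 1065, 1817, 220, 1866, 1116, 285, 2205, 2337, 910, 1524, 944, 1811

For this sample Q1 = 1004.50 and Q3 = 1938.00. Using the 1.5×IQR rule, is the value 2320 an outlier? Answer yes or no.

IQR = Q3 − Q1 = 1938.00 − 1004.50 = 933.50.
Lower fence = Q1 − 1.5·IQR = 1004.50 − 1400.25 = -395.75.
Upper fence = Q3 + 1.5·IQR = 1938.00 + 1400.25 = 3338.25.
2320 lies within [-395.75, 3338.25].

no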